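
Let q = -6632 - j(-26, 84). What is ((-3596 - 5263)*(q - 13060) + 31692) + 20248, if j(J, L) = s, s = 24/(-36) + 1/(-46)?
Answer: 8026874393/46 ≈ 1.7450e+8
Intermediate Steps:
s = -95/138 (s = 24*(-1/36) + 1*(-1/46) = -⅔ - 1/46 = -95/138 ≈ -0.68841)
j(J, L) = -95/138
q = -915121/138 (q = -6632 - 1*(-95/138) = -6632 + 95/138 = -915121/138 ≈ -6631.3)
((-3596 - 5263)*(q - 13060) + 31692) + 20248 = ((-3596 - 5263)*(-915121/138 - 13060) + 31692) + 20248 = (-8859*(-2717401/138) + 31692) + 20248 = (8024485153/46 + 31692) + 20248 = 8025942985/46 + 20248 = 8026874393/46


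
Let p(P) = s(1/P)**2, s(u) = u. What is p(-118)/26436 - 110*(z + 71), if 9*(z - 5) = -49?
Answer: -8570475416797/1104284592 ≈ -7761.1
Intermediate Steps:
z = -4/9 (z = 5 + (1/9)*(-49) = 5 - 49/9 = -4/9 ≈ -0.44444)
p(P) = P**(-2) (p(P) = (1/P)**2 = P**(-2))
p(-118)/26436 - 110*(z + 71) = 1/((-118)**2*26436) - 110*(-4/9 + 71) = (1/13924)*(1/26436) - 110*635/9 = 1/368094864 - 69850/9 = -8570475416797/1104284592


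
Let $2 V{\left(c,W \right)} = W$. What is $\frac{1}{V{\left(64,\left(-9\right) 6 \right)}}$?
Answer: $- \frac{1}{27} \approx -0.037037$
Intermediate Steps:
$V{\left(c,W \right)} = \frac{W}{2}$
$\frac{1}{V{\left(64,\left(-9\right) 6 \right)}} = \frac{1}{\frac{1}{2} \left(\left(-9\right) 6\right)} = \frac{1}{\frac{1}{2} \left(-54\right)} = \frac{1}{-27} = - \frac{1}{27}$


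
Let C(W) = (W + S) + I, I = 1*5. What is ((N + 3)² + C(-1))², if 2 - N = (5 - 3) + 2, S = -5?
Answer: 0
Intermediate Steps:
I = 5
C(W) = W (C(W) = (W - 5) + 5 = (-5 + W) + 5 = W)
N = -2 (N = 2 - ((5 - 3) + 2) = 2 - (2 + 2) = 2 - 1*4 = 2 - 4 = -2)
((N + 3)² + C(-1))² = ((-2 + 3)² - 1)² = (1² - 1)² = (1 - 1)² = 0² = 0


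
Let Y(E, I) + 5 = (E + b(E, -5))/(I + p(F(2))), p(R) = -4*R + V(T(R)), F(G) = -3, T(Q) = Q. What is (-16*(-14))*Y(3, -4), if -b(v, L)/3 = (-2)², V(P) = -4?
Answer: -1624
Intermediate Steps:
b(v, L) = -12 (b(v, L) = -3*(-2)² = -3*4 = -12)
p(R) = -4 - 4*R (p(R) = -4*R - 4 = -4 - 4*R)
Y(E, I) = -5 + (-12 + E)/(8 + I) (Y(E, I) = -5 + (E - 12)/(I + (-4 - 4*(-3))) = -5 + (-12 + E)/(I + (-4 + 12)) = -5 + (-12 + E)/(I + 8) = -5 + (-12 + E)/(8 + I))
(-16*(-14))*Y(3, -4) = (-16*(-14))*((-52 + 3 - 5*(-4))/(8 - 4)) = 224*((-52 + 3 + 20)/4) = 224*((¼)*(-29)) = 224*(-29/4) = -1624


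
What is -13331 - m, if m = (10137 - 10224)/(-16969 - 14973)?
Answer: -425818889/31942 ≈ -13331.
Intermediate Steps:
m = 87/31942 (m = -87/(-31942) = -87*(-1/31942) = 87/31942 ≈ 0.0027237)
-13331 - m = -13331 - 1*87/31942 = -13331 - 87/31942 = -425818889/31942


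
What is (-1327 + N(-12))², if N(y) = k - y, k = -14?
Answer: 1766241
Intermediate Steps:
N(y) = -14 - y
(-1327 + N(-12))² = (-1327 + (-14 - 1*(-12)))² = (-1327 + (-14 + 12))² = (-1327 - 2)² = (-1329)² = 1766241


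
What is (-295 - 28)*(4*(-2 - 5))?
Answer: 9044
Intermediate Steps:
(-295 - 28)*(4*(-2 - 5)) = -1292*(-7) = -323*(-28) = 9044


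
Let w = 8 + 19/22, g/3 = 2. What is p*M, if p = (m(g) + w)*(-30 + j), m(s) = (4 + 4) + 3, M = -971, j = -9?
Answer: 16548753/22 ≈ 7.5222e+5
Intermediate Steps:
g = 6 (g = 3*2 = 6)
m(s) = 11 (m(s) = 8 + 3 = 11)
w = 195/22 (w = 8 + 19*(1/22) = 8 + 19/22 = 195/22 ≈ 8.8636)
p = -17043/22 (p = (11 + 195/22)*(-30 - 9) = (437/22)*(-39) = -17043/22 ≈ -774.68)
p*M = -17043/22*(-971) = 16548753/22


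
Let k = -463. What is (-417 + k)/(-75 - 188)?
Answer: 880/263 ≈ 3.3460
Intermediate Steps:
(-417 + k)/(-75 - 188) = (-417 - 463)/(-75 - 188) = -880/(-263) = -880*(-1/263) = 880/263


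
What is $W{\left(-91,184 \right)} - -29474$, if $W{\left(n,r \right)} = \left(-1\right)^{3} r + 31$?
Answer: $29321$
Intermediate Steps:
$W{\left(n,r \right)} = 31 - r$ ($W{\left(n,r \right)} = - r + 31 = 31 - r$)
$W{\left(-91,184 \right)} - -29474 = \left(31 - 184\right) - -29474 = \left(31 - 184\right) + 29474 = -153 + 29474 = 29321$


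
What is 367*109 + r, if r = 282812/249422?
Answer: 4988955539/124711 ≈ 40004.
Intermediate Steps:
r = 141406/124711 (r = 282812*(1/249422) = 141406/124711 ≈ 1.1339)
367*109 + r = 367*109 + 141406/124711 = 40003 + 141406/124711 = 4988955539/124711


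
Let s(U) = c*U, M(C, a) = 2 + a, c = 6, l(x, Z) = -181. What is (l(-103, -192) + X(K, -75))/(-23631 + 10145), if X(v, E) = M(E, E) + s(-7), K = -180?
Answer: 148/6743 ≈ 0.021949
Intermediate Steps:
s(U) = 6*U
X(v, E) = -40 + E (X(v, E) = (2 + E) + 6*(-7) = (2 + E) - 42 = -40 + E)
(l(-103, -192) + X(K, -75))/(-23631 + 10145) = (-181 + (-40 - 75))/(-23631 + 10145) = (-181 - 115)/(-13486) = -296*(-1/13486) = 148/6743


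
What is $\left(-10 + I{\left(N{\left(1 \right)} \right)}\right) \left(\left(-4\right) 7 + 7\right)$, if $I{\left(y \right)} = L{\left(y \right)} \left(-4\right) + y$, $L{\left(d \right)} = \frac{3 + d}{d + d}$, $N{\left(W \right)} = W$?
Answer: $357$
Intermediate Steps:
$L{\left(d \right)} = \frac{3 + d}{2 d}$
$I{\left(y \right)} = y - \frac{2 \left(3 + y\right)}{y}$ ($I{\left(y \right)} = \frac{3 + y}{2 y} \left(-4\right) + y = - \frac{2 \left(3 + y\right)}{y} + y = y - \frac{2 \left(3 + y\right)}{y}$)
$\left(-10 + I{\left(N{\left(1 \right)} \right)}\right) \left(\left(-4\right) 7 + 7\right) = \left(-10 - \left(1 + 6\right)\right) \left(\left(-4\right) 7 + 7\right) = \left(-10 - 7\right) \left(-28 + 7\right) = \left(-10 - 7\right) \left(-21\right) = \left(-17\right) \left(-21\right) = 357$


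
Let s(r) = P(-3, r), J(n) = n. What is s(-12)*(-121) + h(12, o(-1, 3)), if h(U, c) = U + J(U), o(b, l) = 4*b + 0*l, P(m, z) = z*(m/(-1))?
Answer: 4380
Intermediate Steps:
P(m, z) = -m*z (P(m, z) = z*(m*(-1)) = z*(-m) = -m*z)
o(b, l) = 4*b (o(b, l) = 4*b + 0 = 4*b)
s(r) = 3*r (s(r) = -1*(-3)*r = 3*r)
h(U, c) = 2*U (h(U, c) = U + U = 2*U)
s(-12)*(-121) + h(12, o(-1, 3)) = (3*(-12))*(-121) + 2*12 = -36*(-121) + 24 = 4356 + 24 = 4380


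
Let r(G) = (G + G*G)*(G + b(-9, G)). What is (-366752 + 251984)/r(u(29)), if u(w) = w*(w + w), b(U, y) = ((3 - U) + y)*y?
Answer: -3188/224183322165 ≈ -1.4221e-8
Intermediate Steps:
b(U, y) = y*(3 + y - U) (b(U, y) = (3 + y - U)*y = y*(3 + y - U))
u(w) = 2*w² (u(w) = w*(2*w) = 2*w²)
r(G) = (G + G²)*(G + G*(12 + G)) (r(G) = (G + G*G)*(G + G*(3 + G - 1*(-9))) = (G + G²)*(G + G*(3 + G + 9)) = (G + G²)*(G + G*(12 + G)))
(-366752 + 251984)/r(u(29)) = (-366752 + 251984)/(((2*29²)²*(13 + (2*29²)² + 14*(2*29²)))) = -114768*1/(2829124*(13 + (2*841)² + 14*(2*841))) = -114768*1/(2829124*(13 + 1682² + 14*1682)) = -114768*1/(2829124*(13 + 2829124 + 23548)) = -114768/(2829124*2852685) = -114768/8070599597940 = -114768*1/8070599597940 = -3188/224183322165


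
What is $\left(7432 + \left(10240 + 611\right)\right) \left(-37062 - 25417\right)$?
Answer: $-1142303557$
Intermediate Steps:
$\left(7432 + \left(10240 + 611\right)\right) \left(-37062 - 25417\right) = \left(7432 + 10851\right) \left(-62479\right) = 18283 \left(-62479\right) = -1142303557$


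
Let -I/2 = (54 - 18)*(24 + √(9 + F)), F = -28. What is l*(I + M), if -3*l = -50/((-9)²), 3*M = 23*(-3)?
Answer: -87550/243 - 400*I*√19/27 ≈ -360.29 - 64.576*I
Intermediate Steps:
M = -23 (M = (23*(-3))/3 = (⅓)*(-69) = -23)
l = 50/243 (l = -(-50)/(3*((-9)²)) = -(-50)/(3*81) = -⅓*(-50/81) = 50/243 ≈ 0.20576)
I = -1728 - 72*I*√19 (I = -2*(54 - 18)*(24 + √(9 - 28)) = -72*(24 + √(-19)) = -72*(24 + I*√19) = -2*(864 + 36*I*√19) = -1728 - 72*I*√19 ≈ -1728.0 - 313.84*I)
l*(I + M) = 50*((-1728 - 72*I*√19) - 23)/243 = 50*(-1751 - 72*I*√19)/243 = -87550/243 - 400*I*√19/27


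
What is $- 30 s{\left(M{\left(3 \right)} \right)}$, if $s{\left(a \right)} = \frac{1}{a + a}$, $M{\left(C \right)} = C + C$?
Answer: $- \frac{5}{2} \approx -2.5$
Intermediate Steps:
$M{\left(C \right)} = 2 C$
$s{\left(a \right)} = \frac{1}{2 a}$
$- 30 s{\left(M{\left(3 \right)} \right)} = - 30 \frac{1}{2 \cdot 2 \cdot 3} = - 30 \frac{1}{2 \cdot 6} = - 30 \cdot \frac{1}{2} \cdot \frac{1}{6} = \left(-30\right) \frac{1}{12} = - \frac{5}{2}$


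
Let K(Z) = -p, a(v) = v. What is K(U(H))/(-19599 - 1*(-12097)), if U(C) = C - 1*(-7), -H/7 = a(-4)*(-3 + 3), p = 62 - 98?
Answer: -18/3751 ≈ -0.0047987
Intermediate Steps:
p = -36
H = 0 (H = -(-28)*(-3 + 3) = -(-28)*0 = -7*0 = 0)
U(C) = 7 + C (U(C) = C + 7 = 7 + C)
K(Z) = 36 (K(Z) = -1*(-36) = 36)
K(U(H))/(-19599 - 1*(-12097)) = 36/(-19599 - 1*(-12097)) = 36/(-19599 + 12097) = 36/(-7502) = 36*(-1/7502) = -18/3751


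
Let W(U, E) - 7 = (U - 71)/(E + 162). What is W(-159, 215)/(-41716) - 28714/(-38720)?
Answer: 56436231121/76118350880 ≈ 0.74143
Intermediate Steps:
W(U, E) = 7 + (-71 + U)/(162 + E) (W(U, E) = 7 + (U - 71)/(E + 162) = 7 + (-71 + U)/(162 + E))
W(-159, 215)/(-41716) - 28714/(-38720) = ((1063 - 159 + 7*215)/(162 + 215))/(-41716) - 28714/(-38720) = ((1063 - 159 + 1505)/377)*(-1/41716) - 28714*(-1/38720) = ((1/377)*2409)*(-1/41716) + 14357/19360 = (2409/377)*(-1/41716) + 14357/19360 = -2409/15726932 + 14357/19360 = 56436231121/76118350880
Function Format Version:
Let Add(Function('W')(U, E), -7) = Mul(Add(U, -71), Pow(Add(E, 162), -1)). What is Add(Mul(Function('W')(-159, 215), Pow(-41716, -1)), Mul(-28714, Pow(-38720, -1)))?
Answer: Rational(56436231121, 76118350880) ≈ 0.74143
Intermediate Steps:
Function('W')(U, E) = Add(7, Mul(Pow(Add(162, E), -1), Add(-71, U))) (Function('W')(U, E) = Add(7, Mul(Add(U, -71), Pow(Add(E, 162), -1))) = Add(7, Mul(Add(-71, U), Pow(Add(162, E), -1))) = Add(7, Mul(Pow(Add(162, E), -1), Add(-71, U))))
Add(Mul(Function('W')(-159, 215), Pow(-41716, -1)), Mul(-28714, Pow(-38720, -1))) = Add(Mul(Mul(Pow(Add(162, 215), -1), Add(1063, -159, Mul(7, 215))), Pow(-41716, -1)), Mul(-28714, Pow(-38720, -1))) = Add(Mul(Mul(Pow(377, -1), Add(1063, -159, 1505)), Rational(-1, 41716)), Mul(-28714, Rational(-1, 38720))) = Add(Mul(Mul(Rational(1, 377), 2409), Rational(-1, 41716)), Rational(14357, 19360)) = Add(Mul(Rational(2409, 377), Rational(-1, 41716)), Rational(14357, 19360)) = Add(Rational(-2409, 15726932), Rational(14357, 19360)) = Rational(56436231121, 76118350880)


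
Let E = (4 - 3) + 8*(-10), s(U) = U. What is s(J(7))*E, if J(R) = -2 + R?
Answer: -395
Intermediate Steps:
E = -79 (E = 1 - 80 = -79)
s(J(7))*E = (-2 + 7)*(-79) = 5*(-79) = -395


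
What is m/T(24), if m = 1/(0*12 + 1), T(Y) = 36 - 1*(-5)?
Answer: 1/41 ≈ 0.024390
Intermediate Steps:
T(Y) = 41 (T(Y) = 36 + 5 = 41)
m = 1 (m = 1/(0 + 1) = 1/1 = 1)
m/T(24) = 1/41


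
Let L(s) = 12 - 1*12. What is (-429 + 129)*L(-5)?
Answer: 0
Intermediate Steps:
L(s) = 0 (L(s) = 12 - 12 = 0)
(-429 + 129)*L(-5) = (-429 + 129)*0 = -300*0 = 0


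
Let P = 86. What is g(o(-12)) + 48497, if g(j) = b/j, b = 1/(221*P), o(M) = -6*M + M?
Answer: 55304038921/1140360 ≈ 48497.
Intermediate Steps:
o(M) = -5*M
b = 1/19006 (b = 1/(221*86) = (1/221)*(1/86) = 1/19006 ≈ 5.2615e-5)
g(j) = 1/(19006*j)
g(o(-12)) + 48497 = 1/(19006*((-5*(-12)))) + 48497 = (1/19006)/60 + 48497 = (1/19006)*(1/60) + 48497 = 1/1140360 + 48497 = 55304038921/1140360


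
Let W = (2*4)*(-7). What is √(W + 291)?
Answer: √235 ≈ 15.330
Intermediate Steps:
W = -56 (W = 8*(-7) = -56)
√(W + 291) = √(-56 + 291) = √235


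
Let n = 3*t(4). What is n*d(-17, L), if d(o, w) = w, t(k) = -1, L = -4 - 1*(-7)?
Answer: -9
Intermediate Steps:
L = 3 (L = -4 + 7 = 3)
n = -3 (n = 3*(-1) = -3)
n*d(-17, L) = -3*3 = -9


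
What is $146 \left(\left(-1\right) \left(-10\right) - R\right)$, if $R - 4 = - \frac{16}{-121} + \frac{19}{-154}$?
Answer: $\frac{740877}{847} \approx 874.71$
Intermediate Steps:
$R = \frac{6791}{1694}$ ($R = 4 + \left(- \frac{16}{-121} + \frac{19}{-154}\right) = 4 + \left(\left(-16\right) \left(- \frac{1}{121}\right) + 19 \left(- \frac{1}{154}\right)\right) = 4 + \left(\frac{16}{121} - \frac{19}{154}\right) = 4 + \frac{15}{1694} = \frac{6791}{1694} \approx 4.0089$)
$146 \left(\left(-1\right) \left(-10\right) - R\right) = 146 \left(\left(-1\right) \left(-10\right) - \frac{6791}{1694}\right) = 146 \left(10 - \frac{6791}{1694}\right) = 146 \cdot \frac{10149}{1694} = \frac{740877}{847}$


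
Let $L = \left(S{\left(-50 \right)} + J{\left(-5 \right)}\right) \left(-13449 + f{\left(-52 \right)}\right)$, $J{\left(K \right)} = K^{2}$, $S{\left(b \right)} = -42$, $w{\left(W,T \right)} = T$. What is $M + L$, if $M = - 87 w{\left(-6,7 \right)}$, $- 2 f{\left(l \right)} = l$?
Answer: $227582$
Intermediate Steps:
$f{\left(l \right)} = - \frac{l}{2}$
$M = -609$ ($M = \left(-87\right) 7 = -609$)
$L = 228191$ ($L = \left(-42 + \left(-5\right)^{2}\right) \left(-13449 - -26\right) = \left(-42 + 25\right) \left(-13449 + 26\right) = \left(-17\right) \left(-13423\right) = 228191$)
$M + L = -609 + 228191 = 227582$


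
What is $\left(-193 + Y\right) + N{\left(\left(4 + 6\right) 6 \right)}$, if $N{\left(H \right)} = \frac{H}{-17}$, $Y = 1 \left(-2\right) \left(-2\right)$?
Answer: $- \frac{3273}{17} \approx -192.53$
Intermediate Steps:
$Y = 4$ ($Y = \left(-2\right) \left(-2\right) = 4$)
$N{\left(H \right)} = - \frac{H}{17}$ ($N{\left(H \right)} = H \left(- \frac{1}{17}\right) = - \frac{H}{17}$)
$\left(-193 + Y\right) + N{\left(\left(4 + 6\right) 6 \right)} = \left(-193 + 4\right) - \frac{\left(4 + 6\right) 6}{17} = -189 - \frac{10 \cdot 6}{17} = -189 - \frac{60}{17} = - \frac{3273}{17}$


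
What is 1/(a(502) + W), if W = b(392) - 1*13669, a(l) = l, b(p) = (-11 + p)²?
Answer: 1/131994 ≈ 7.5761e-6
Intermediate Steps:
W = 131492 (W = (-11 + 392)² - 1*13669 = 381² - 13669 = 145161 - 13669 = 131492)
1/(a(502) + W) = 1/(502 + 131492) = 1/131994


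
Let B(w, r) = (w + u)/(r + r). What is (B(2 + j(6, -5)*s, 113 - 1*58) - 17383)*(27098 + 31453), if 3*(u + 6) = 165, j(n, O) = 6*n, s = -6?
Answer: -2035759719/2 ≈ -1.0179e+9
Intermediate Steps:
u = 49 (u = -6 + (⅓)*165 = -6 + 55 = 49)
B(w, r) = (49 + w)/(2*r) (B(w, r) = (w + 49)/(r + r) = (49 + w)/((2*r)) = (49 + w)*(1/(2*r)) = (49 + w)/(2*r))
(B(2 + j(6, -5)*s, 113 - 1*58) - 17383)*(27098 + 31453) = ((49 + (2 + (6*6)*(-6)))/(2*(113 - 1*58)) - 17383)*(27098 + 31453) = ((49 + (2 + 36*(-6)))/(2*(113 - 58)) - 17383)*58551 = ((½)*(49 + (2 - 216))/55 - 17383)*58551 = ((½)*(1/55)*(49 - 214) - 17383)*58551 = ((½)*(1/55)*(-165) - 17383)*58551 = (-3/2 - 17383)*58551 = -34769/2*58551 = -2035759719/2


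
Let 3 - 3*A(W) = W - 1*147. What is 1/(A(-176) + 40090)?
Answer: 3/120596 ≈ 2.4876e-5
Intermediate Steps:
A(W) = 50 - W/3 (A(W) = 1 - (W - 1*147)/3 = 1 - (W - 147)/3 = 1 - (-147 + W)/3 = 1 + (49 - W/3) = 50 - W/3)
1/(A(-176) + 40090) = 1/((50 - ⅓*(-176)) + 40090) = 1/((50 + 176/3) + 40090) = 1/(326/3 + 40090) = 1/(120596/3) = 3/120596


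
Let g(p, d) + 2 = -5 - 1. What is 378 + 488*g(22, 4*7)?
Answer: -3526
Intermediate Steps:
g(p, d) = -8 (g(p, d) = -2 + (-5 - 1) = -2 - 6 = -8)
378 + 488*g(22, 4*7) = 378 + 488*(-8) = 378 - 3904 = -3526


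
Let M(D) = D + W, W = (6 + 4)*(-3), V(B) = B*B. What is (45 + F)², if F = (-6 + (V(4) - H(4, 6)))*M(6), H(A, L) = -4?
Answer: 84681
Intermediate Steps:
V(B) = B²
W = -30 (W = 10*(-3) = -30)
M(D) = -30 + D (M(D) = D - 30 = -30 + D)
F = -336 (F = (-6 + (4² - 1*(-4)))*(-30 + 6) = (-6 + (16 + 4))*(-24) = (-6 + 20)*(-24) = 14*(-24) = -336)
(45 + F)² = (45 - 336)² = (-291)² = 84681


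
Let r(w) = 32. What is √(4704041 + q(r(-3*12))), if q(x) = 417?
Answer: √4704458 ≈ 2169.0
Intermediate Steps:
√(4704041 + q(r(-3*12))) = √(4704041 + 417) = √4704458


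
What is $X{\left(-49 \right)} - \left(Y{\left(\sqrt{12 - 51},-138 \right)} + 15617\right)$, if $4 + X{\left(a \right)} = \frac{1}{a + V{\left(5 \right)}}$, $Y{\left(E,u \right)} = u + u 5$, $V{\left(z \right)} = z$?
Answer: $- \frac{650893}{44} \approx -14793.0$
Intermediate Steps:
$Y{\left(E,u \right)} = 6 u$ ($Y{\left(E,u \right)} = u + 5 u = 6 u$)
$X{\left(a \right)} = -4 + \frac{1}{5 + a}$ ($X{\left(a \right)} = -4 + \frac{1}{a + 5} = -4 + \frac{1}{5 + a}$)
$X{\left(-49 \right)} - \left(Y{\left(\sqrt{12 - 51},-138 \right)} + 15617\right) = \frac{-19 - -196}{5 - 49} - \left(6 \left(-138\right) + 15617\right) = \frac{-19 + 196}{-44} - \left(-828 + 15617\right) = \left(- \frac{1}{44}\right) 177 - 14789 = - \frac{177}{44} - 14789 = - \frac{650893}{44}$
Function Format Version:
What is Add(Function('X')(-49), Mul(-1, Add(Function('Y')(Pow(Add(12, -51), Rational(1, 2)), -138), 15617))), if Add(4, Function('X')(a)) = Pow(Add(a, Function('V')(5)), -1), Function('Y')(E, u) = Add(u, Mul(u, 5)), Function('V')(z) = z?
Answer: Rational(-650893, 44) ≈ -14793.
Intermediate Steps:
Function('Y')(E, u) = Mul(6, u) (Function('Y')(E, u) = Add(u, Mul(5, u)) = Mul(6, u))
Function('X')(a) = Add(-4, Pow(Add(5, a), -1)) (Function('X')(a) = Add(-4, Pow(Add(a, 5), -1)) = Add(-4, Pow(Add(5, a), -1)))
Add(Function('X')(-49), Mul(-1, Add(Function('Y')(Pow(Add(12, -51), Rational(1, 2)), -138), 15617))) = Add(Mul(Pow(Add(5, -49), -1), Add(-19, Mul(-4, -49))), Mul(-1, Add(Mul(6, -138), 15617))) = Add(Mul(Pow(-44, -1), Add(-19, 196)), Mul(-1, Add(-828, 15617))) = Add(Mul(Rational(-1, 44), 177), Mul(-1, 14789)) = Add(Rational(-177, 44), -14789) = Rational(-650893, 44)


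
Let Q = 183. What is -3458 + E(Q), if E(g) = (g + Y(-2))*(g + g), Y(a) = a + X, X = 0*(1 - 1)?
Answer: 62788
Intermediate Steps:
X = 0 (X = 0*0 = 0)
Y(a) = a (Y(a) = a + 0 = a)
E(g) = 2*g*(-2 + g) (E(g) = (g - 2)*(g + g) = (-2 + g)*(2*g) = 2*g*(-2 + g))
-3458 + E(Q) = -3458 + 2*183*(-2 + 183) = -3458 + 2*183*181 = -3458 + 66246 = 62788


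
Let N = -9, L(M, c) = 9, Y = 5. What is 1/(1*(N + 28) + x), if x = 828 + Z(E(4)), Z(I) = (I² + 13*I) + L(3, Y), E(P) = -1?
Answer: 1/844 ≈ 0.0011848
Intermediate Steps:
Z(I) = 9 + I² + 13*I (Z(I) = (I² + 13*I) + 9 = 9 + I² + 13*I)
x = 825 (x = 828 + (9 + (-1)² + 13*(-1)) = 828 + (9 + 1 - 13) = 828 - 3 = 825)
1/(1*(N + 28) + x) = 1/(1*(-9 + 28) + 825) = 1/(1*19 + 825) = 1/(19 + 825) = 1/844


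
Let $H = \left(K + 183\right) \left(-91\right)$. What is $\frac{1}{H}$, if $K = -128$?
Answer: $- \frac{1}{5005} \approx -0.0001998$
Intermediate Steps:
$H = -5005$ ($H = \left(-128 + 183\right) \left(-91\right) = 55 \left(-91\right) = -5005$)
$\frac{1}{H} = \frac{1}{-5005} = - \frac{1}{5005}$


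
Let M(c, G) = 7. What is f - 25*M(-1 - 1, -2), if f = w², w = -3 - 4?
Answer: -126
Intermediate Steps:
w = -7
f = 49 (f = (-7)² = 49)
f - 25*M(-1 - 1, -2) = 49 - 25*7 = 49 - 175 = -126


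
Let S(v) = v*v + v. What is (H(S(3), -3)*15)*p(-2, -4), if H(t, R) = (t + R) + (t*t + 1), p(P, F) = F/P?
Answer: 4620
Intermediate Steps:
S(v) = v + v² (S(v) = v² + v = v + v²)
H(t, R) = 1 + R + t + t² (H(t, R) = (R + t) + (t² + 1) = (R + t) + (1 + t²) = 1 + R + t + t²)
(H(S(3), -3)*15)*p(-2, -4) = ((1 - 3 + 3*(1 + 3) + (3*(1 + 3))²)*15)*(-4/(-2)) = ((1 - 3 + 3*4 + (3*4)²)*15)*(-4*(-½)) = ((1 - 3 + 12 + 12²)*15)*2 = ((1 - 3 + 12 + 144)*15)*2 = (154*15)*2 = 2310*2 = 4620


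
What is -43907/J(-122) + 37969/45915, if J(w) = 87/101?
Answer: -22623519678/443845 ≈ -50972.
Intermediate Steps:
J(w) = 87/101 (J(w) = 87*(1/101) = 87/101)
-43907/J(-122) + 37969/45915 = -43907/87/101 + 37969/45915 = -43907*101/87 + 37969*(1/45915) = -4434607/87 + 37969/45915 = -22623519678/443845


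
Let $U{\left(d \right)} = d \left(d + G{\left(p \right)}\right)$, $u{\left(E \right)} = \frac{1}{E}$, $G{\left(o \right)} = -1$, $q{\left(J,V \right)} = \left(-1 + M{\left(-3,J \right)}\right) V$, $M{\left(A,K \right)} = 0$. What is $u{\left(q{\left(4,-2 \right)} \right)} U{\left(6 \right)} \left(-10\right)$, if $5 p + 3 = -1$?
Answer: $-150$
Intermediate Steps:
$p = - \frac{4}{5}$ ($p = - \frac{3}{5} + \frac{1}{5} \left(-1\right) = - \frac{3}{5} - \frac{1}{5} = - \frac{4}{5} \approx -0.8$)
$q{\left(J,V \right)} = - V$ ($q{\left(J,V \right)} = \left(-1 + 0\right) V = - V$)
$U{\left(d \right)} = d \left(-1 + d\right)$ ($U{\left(d \right)} = d \left(d - 1\right) = d \left(-1 + d\right)$)
$u{\left(q{\left(4,-2 \right)} \right)} U{\left(6 \right)} \left(-10\right) = \frac{6 \left(-1 + 6\right)}{\left(-1\right) \left(-2\right)} \left(-10\right) = \frac{6 \cdot 5}{2} \left(-10\right) = \frac{1}{2} \cdot 30 \left(-10\right) = 15 \left(-10\right) = -150$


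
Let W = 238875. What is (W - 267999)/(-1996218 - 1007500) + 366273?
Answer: 550090416069/1501859 ≈ 3.6627e+5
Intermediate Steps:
(W - 267999)/(-1996218 - 1007500) + 366273 = (238875 - 267999)/(-1996218 - 1007500) + 366273 = -29124/(-3003718) + 366273 = -29124*(-1/3003718) + 366273 = 14562/1501859 + 366273 = 550090416069/1501859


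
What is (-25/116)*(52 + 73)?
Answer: -3125/116 ≈ -26.940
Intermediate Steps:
(-25/116)*(52 + 73) = -25*1/116*125 = -25/116*125 = -3125/116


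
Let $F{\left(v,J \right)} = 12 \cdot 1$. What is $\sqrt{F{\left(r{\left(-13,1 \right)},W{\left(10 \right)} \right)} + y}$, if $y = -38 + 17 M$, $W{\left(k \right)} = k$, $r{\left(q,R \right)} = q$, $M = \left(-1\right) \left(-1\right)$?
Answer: $3 i \approx 3.0 i$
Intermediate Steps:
$M = 1$
$y = -21$ ($y = -38 + 17 \cdot 1 = -38 + 17 = -21$)
$F{\left(v,J \right)} = 12$
$\sqrt{F{\left(r{\left(-13,1 \right)},W{\left(10 \right)} \right)} + y} = \sqrt{12 - 21} = \sqrt{-9} = 3 i$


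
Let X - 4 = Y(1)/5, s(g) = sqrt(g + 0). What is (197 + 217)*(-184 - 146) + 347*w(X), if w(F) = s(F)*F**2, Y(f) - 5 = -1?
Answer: -136620 + 399744*sqrt(30)/125 ≈ -1.1910e+5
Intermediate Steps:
Y(f) = 4 (Y(f) = 5 - 1 = 4)
s(g) = sqrt(g)
X = 24/5 (X = 4 + 4/5 = 24/5 ≈ 4.8000)
w(F) = F**(5/2) (w(F) = sqrt(F)*F**2 = F**(5/2))
(197 + 217)*(-184 - 146) + 347*w(X) = (197 + 217)*(-184 - 146) + 347*(24/5)**(5/2) = 414*(-330) + 347*(1152*sqrt(30)/125) = -136620 + 399744*sqrt(30)/125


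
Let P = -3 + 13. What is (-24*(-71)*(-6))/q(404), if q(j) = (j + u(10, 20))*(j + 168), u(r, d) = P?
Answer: -142/3289 ≈ -0.043174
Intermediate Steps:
P = 10
u(r, d) = 10
q(j) = (10 + j)*(168 + j) (q(j) = (j + 10)*(j + 168) = (10 + j)*(168 + j))
(-24*(-71)*(-6))/q(404) = (-24*(-71)*(-6))/(1680 + 404² + 178*404) = (1704*(-6))/(1680 + 163216 + 71912) = -10224/236808 = -10224*1/236808 = -142/3289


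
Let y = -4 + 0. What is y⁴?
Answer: 256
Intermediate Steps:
y = -4
y⁴ = (-4)⁴ = 256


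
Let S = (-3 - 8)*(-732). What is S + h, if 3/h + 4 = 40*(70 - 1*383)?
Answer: 100843245/12524 ≈ 8052.0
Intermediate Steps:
S = 8052 (S = -11*(-732) = 8052)
h = -3/12524 (h = 3/(-4 + 40*(70 - 1*383)) = 3/(-4 + 40*(70 - 383)) = 3/(-4 + 40*(-313)) = 3/(-4 - 12520) = 3/(-12524) = 3*(-1/12524) = -3/12524 ≈ -0.00023954)
S + h = 8052 - 3/12524 = 100843245/12524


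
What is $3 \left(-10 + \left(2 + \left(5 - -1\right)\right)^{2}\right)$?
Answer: $162$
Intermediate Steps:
$3 \left(-10 + \left(2 + \left(5 - -1\right)\right)^{2}\right) = 3 \left(-10 + \left(2 + \left(5 + 1\right)\right)^{2}\right) = 3 \left(-10 + \left(2 + 6\right)^{2}\right) = 3 \left(-10 + 8^{2}\right) = 3 \left(-10 + 64\right) = 3 \cdot 54 = 162$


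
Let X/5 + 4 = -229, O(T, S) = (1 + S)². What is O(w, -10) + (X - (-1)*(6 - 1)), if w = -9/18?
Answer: -1079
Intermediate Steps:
w = -½ (w = -9*1/18 = -½ ≈ -0.50000)
X = -1165 (X = -20 + 5*(-229) = -20 - 1145 = -1165)
O(w, -10) + (X - (-1)*(6 - 1)) = (1 - 10)² + (-1165 - (-1)*(6 - 1)) = (-9)² + (-1165 - (-1)*5) = 81 + (-1165 - 1*(-5)) = 81 + (-1165 + 5) = 81 - 1160 = -1079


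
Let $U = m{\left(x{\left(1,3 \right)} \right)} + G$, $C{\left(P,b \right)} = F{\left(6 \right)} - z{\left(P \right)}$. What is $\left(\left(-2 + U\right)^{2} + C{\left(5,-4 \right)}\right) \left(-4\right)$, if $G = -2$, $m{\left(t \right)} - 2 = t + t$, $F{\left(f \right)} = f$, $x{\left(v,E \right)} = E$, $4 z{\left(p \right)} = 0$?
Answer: $-88$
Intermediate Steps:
$z{\left(p \right)} = 0$ ($z{\left(p \right)} = \frac{1}{4} \cdot 0 = 0$)
$m{\left(t \right)} = 2 + 2 t$ ($m{\left(t \right)} = 2 + \left(t + t\right) = 2 + 2 t$)
$C{\left(P,b \right)} = 6$ ($C{\left(P,b \right)} = 6 - 0 = 6 + 0 = 6$)
$U = 6$ ($U = \left(2 + 2 \cdot 3\right) - 2 = \left(2 + 6\right) - 2 = 8 - 2 = 6$)
$\left(\left(-2 + U\right)^{2} + C{\left(5,-4 \right)}\right) \left(-4\right) = \left(\left(-2 + 6\right)^{2} + 6\right) \left(-4\right) = \left(4^{2} + 6\right) \left(-4\right) = \left(16 + 6\right) \left(-4\right) = 22 \left(-4\right) = -88$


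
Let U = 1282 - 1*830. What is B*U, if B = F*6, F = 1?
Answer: 2712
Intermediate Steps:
B = 6 (B = 1*6 = 6)
U = 452 (U = 1282 - 830 = 452)
B*U = 6*452 = 2712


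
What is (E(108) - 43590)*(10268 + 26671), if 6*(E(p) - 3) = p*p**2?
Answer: 6145356735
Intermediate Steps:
E(p) = 3 + p**3/6 (E(p) = 3 + (p*p**2)/6 = 3 + p**3/6)
(E(108) - 43590)*(10268 + 26671) = ((3 + (1/6)*108**3) - 43590)*(10268 + 26671) = ((3 + (1/6)*1259712) - 43590)*36939 = ((3 + 209952) - 43590)*36939 = (209955 - 43590)*36939 = 166365*36939 = 6145356735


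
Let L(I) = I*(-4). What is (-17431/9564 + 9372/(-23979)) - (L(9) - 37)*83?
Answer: 463011366149/76445052 ≈ 6056.8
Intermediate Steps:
L(I) = -4*I
(-17431/9564 + 9372/(-23979)) - (L(9) - 37)*83 = (-17431/9564 + 9372/(-23979)) - (-4*9 - 37)*83 = (-17431*1/9564 + 9372*(-1/23979)) - (-36 - 37)*83 = (-17431/9564 - 3124/7993) - (-73)*83 = -169203919/76445052 - 1*(-6059) = -169203919/76445052 + 6059 = 463011366149/76445052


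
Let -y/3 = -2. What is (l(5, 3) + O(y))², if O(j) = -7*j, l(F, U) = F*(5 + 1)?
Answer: 144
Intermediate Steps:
y = 6 (y = -3*(-2) = 6)
l(F, U) = 6*F (l(F, U) = F*6 = 6*F)
(l(5, 3) + O(y))² = (6*5 - 7*6)² = (30 - 42)² = (-12)² = 144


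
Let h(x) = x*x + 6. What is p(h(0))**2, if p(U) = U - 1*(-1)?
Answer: 49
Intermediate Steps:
h(x) = 6 + x**2 (h(x) = x**2 + 6 = 6 + x**2)
p(U) = 1 + U (p(U) = U + 1 = 1 + U)
p(h(0))**2 = (1 + (6 + 0**2))**2 = (1 + (6 + 0))**2 = (1 + 6)**2 = 7**2 = 49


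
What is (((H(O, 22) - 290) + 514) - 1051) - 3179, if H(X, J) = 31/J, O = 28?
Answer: -88101/22 ≈ -4004.6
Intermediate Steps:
(((H(O, 22) - 290) + 514) - 1051) - 3179 = (((31/22 - 290) + 514) - 1051) - 3179 = ((-6349/22 + 514) - 1051) - 3179 = (4959/22 - 1051) - 3179 = -18163/22 - 3179 = -88101/22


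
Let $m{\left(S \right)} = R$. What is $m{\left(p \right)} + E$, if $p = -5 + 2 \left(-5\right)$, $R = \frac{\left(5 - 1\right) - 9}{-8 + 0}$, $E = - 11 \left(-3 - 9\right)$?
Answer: $\frac{1061}{8} \approx 132.63$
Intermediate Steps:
$E = 132$ ($E = \left(-11\right) \left(-12\right) = 132$)
$R = \frac{5}{8}$ ($R = \frac{4 - 9}{-8} = \left(-5\right) \left(- \frac{1}{8}\right) = \frac{5}{8} \approx 0.625$)
$p = -15$ ($p = -5 - 10 = -15$)
$m{\left(S \right)} = \frac{5}{8}$
$m{\left(p \right)} + E = \frac{5}{8} + 132 = \frac{1061}{8}$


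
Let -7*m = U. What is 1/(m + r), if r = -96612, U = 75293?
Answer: -7/751577 ≈ -9.3137e-6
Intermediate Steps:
m = -75293/7 (m = -1/7*75293 = -75293/7 ≈ -10756.)
1/(m + r) = 1/(-75293/7 - 96612) = 1/(-751577/7) = -7/751577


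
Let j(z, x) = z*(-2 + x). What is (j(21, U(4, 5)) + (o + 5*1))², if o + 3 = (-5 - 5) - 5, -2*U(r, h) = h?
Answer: 46225/4 ≈ 11556.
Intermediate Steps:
U(r, h) = -h/2
o = -18 (o = -3 + ((-5 - 5) - 5) = -3 + (-10 - 5) = -3 - 15 = -18)
(j(21, U(4, 5)) + (o + 5*1))² = (21*(-2 - ½*5) + (-18 + 5*1))² = (21*(-2 - 5/2) + (-18 + 5))² = (21*(-9/2) - 13)² = (-189/2 - 13)² = (-215/2)² = 46225/4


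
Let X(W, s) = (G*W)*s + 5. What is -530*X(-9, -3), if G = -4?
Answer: 54590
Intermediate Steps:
X(W, s) = 5 - 4*W*s (X(W, s) = (-4*W)*s + 5 = -4*W*s + 5 = 5 - 4*W*s)
-530*X(-9, -3) = -530*(5 - 4*(-9)*(-3)) = -530*(5 - 108) = -530*(-103) = 54590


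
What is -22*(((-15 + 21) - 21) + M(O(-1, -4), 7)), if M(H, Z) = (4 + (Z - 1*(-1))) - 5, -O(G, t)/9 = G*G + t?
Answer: 176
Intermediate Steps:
O(G, t) = -9*t - 9*G² (O(G, t) = -9*(G*G + t) = -9*(G² + t) = -9*(t + G²) = -9*t - 9*G²)
M(H, Z) = Z (M(H, Z) = (4 + (Z + 1)) - 5 = (4 + (1 + Z)) - 5 = (5 + Z) - 5 = Z)
-22*(((-15 + 21) - 21) + M(O(-1, -4), 7)) = -22*(((-15 + 21) - 21) + 7) = -22*((6 - 21) + 7) = -22*(-15 + 7) = -22*(-8) = 176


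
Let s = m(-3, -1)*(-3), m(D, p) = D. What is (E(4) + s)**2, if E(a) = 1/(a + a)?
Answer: 5329/64 ≈ 83.266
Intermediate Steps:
E(a) = 1/(2*a)
s = 9 (s = -3*(-3) = 9)
(E(4) + s)**2 = ((1/2)/4 + 9)**2 = ((1/2)*(1/4) + 9)**2 = (1/8 + 9)**2 = (73/8)**2 = 5329/64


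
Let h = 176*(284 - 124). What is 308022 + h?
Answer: 336182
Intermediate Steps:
h = 28160 (h = 176*160 = 28160)
308022 + h = 308022 + 28160 = 336182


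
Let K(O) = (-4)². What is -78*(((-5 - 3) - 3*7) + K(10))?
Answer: 1014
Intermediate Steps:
K(O) = 16
-78*(((-5 - 3) - 3*7) + K(10)) = -78*(((-5 - 3) - 3*7) + 16) = -78*((-8 - 21) + 16) = -78*(-29 + 16) = -78*(-13) = 1014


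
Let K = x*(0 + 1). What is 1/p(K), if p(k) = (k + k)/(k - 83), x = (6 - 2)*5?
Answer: -63/40 ≈ -1.5750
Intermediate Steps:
x = 20 (x = 4*5 = 20)
K = 20 (K = 20*(0 + 1) = 20*1 = 20)
p(k) = 2*k/(-83 + k) (p(k) = (2*k)/(-83 + k) = 2*k/(-83 + k))
1/p(K) = 1/(2*20/(-83 + 20)) = 1/(2*20/(-63)) = 1/(2*20*(-1/63)) = 1/(-40/63) = -63/40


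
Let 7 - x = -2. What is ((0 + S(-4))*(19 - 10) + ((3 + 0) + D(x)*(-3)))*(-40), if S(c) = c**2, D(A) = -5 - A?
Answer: -7560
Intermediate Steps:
x = 9 (x = 7 - 1*(-2) = 7 + 2 = 9)
((0 + S(-4))*(19 - 10) + ((3 + 0) + D(x)*(-3)))*(-40) = ((0 + (-4)**2)*(19 - 10) + ((3 + 0) + (-5 - 1*9)*(-3)))*(-40) = ((0 + 16)*9 + (3 + (-5 - 9)*(-3)))*(-40) = (16*9 + (3 - 14*(-3)))*(-40) = (144 + (3 + 42))*(-40) = (144 + 45)*(-40) = 189*(-40) = -7560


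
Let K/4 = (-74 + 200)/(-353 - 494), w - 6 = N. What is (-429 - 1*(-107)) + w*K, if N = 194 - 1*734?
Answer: -514/121 ≈ -4.2479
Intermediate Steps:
N = -540 (N = 194 - 734 = -540)
w = -534 (w = 6 - 540 = -534)
K = -72/121 (K = 4*((-74 + 200)/(-353 - 494)) = 4*(126/(-847)) = 4*(126*(-1/847)) = 4*(-18/121) = -72/121 ≈ -0.59504)
(-429 - 1*(-107)) + w*K = (-429 - 1*(-107)) - 534*(-72/121) = (-429 + 107) + 38448/121 = -322 + 38448/121 = -514/121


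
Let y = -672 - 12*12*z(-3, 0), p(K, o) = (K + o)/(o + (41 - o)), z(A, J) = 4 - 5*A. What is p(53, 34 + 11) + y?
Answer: -139630/41 ≈ -3405.6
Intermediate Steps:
p(K, o) = K/41 + o/41 (p(K, o) = (K + o)/41 = (K + o)*(1/41) = K/41 + o/41)
y = -3408 (y = -672 - 12*12*(4 - 5*(-3)) = -672 - 144*(4 + 15) = -672 - 144*19 = -672 - 1*2736 = -672 - 2736 = -3408)
p(53, 34 + 11) + y = ((1/41)*53 + (34 + 11)/41) - 3408 = (53/41 + (1/41)*45) - 3408 = (53/41 + 45/41) - 3408 = 98/41 - 3408 = -139630/41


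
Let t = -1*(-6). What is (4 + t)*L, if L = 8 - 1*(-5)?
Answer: 130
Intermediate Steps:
L = 13 (L = 8 + 5 = 13)
t = 6
(4 + t)*L = (4 + 6)*13 = 10*13 = 130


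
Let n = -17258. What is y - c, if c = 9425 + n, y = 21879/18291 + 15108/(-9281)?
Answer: 34093517226/4352789 ≈ 7832.6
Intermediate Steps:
y = -1879011/4352789 (y = 21879*(1/18291) + 15108*(-1/9281) = 561/469 - 15108/9281 = -1879011/4352789 ≈ -0.43168)
c = -7833 (c = 9425 - 17258 = -7833)
y - c = -1879011/4352789 - 1*(-7833) = -1879011/4352789 + 7833 = 34093517226/4352789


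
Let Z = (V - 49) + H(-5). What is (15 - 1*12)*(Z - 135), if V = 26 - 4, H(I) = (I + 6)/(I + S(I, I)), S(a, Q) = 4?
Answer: -489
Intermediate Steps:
H(I) = (6 + I)/(4 + I) (H(I) = (I + 6)/(I + 4) = (6 + I)/(4 + I))
V = 22
Z = -28 (Z = (22 - 49) + (6 - 5)/(4 - 5) = -27 + 1/(-1) = -27 - 1*1 = -27 - 1 = -28)
(15 - 1*12)*(Z - 135) = (15 - 1*12)*(-28 - 135) = (15 - 12)*(-163) = 3*(-163) = -489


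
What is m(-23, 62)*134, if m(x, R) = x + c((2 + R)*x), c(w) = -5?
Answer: -3752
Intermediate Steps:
m(x, R) = -5 + x (m(x, R) = x - 5 = -5 + x)
m(-23, 62)*134 = (-5 - 23)*134 = -28*134 = -3752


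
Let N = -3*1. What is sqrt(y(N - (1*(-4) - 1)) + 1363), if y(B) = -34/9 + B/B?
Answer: sqrt(12242)/3 ≈ 36.881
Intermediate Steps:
N = -3
y(B) = -25/9 (y(B) = -34*1/9 + 1 = -34/9 + 1 = -25/9)
sqrt(y(N - (1*(-4) - 1)) + 1363) = sqrt(-25/9 + 1363) = sqrt(12242/9) = sqrt(12242)/3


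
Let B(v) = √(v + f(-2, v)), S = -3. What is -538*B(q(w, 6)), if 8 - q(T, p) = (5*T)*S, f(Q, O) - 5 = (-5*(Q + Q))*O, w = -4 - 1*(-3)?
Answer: -538*I*√142 ≈ -6411.0*I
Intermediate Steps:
w = -1 (w = -4 + 3 = -1)
f(Q, O) = 5 - 10*O*Q (f(Q, O) = 5 + (-5*(Q + Q))*O = 5 + (-10*Q)*O = 5 - 10*O*Q)
q(T, p) = 8 + 15*T (q(T, p) = 8 - 5*T*(-3) = 8 - (-15)*T = 8 + 15*T)
B(v) = √(5 + 21*v) (B(v) = √(v + (5 - 10*v*(-2))) = √(v + (5 + 20*v)) = √(5 + 21*v))
-538*B(q(w, 6)) = -538*√(5 + 21*(8 + 15*(-1))) = -538*√(5 + 21*(8 - 15)) = -538*√(5 + 21*(-7)) = -538*√(5 - 147) = -538*I*√142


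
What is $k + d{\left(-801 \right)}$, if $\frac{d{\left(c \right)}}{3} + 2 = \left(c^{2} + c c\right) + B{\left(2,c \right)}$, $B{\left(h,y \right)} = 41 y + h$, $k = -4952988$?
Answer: $-1201905$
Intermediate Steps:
$B{\left(h,y \right)} = h + 41 y$
$d{\left(c \right)} = 6 c^{2} + 123 c$ ($d{\left(c \right)} = -6 + 3 \left(\left(c^{2} + c c\right) + \left(2 + 41 c\right)\right) = -6 + 3 \left(\left(c^{2} + c^{2}\right) + \left(2 + 41 c\right)\right) = -6 + 3 \left(2 c^{2} + \left(2 + 41 c\right)\right) = -6 + 3 \left(2 + 2 c^{2} + 41 c\right) = -6 + \left(6 + 6 c^{2} + 123 c\right) = 6 c^{2} + 123 c$)
$k + d{\left(-801 \right)} = -4952988 + 3 \left(-801\right) \left(41 + 2 \left(-801\right)\right) = -4952988 + 3 \left(-801\right) \left(41 - 1602\right) = -4952988 + 3 \left(-801\right) \left(-1561\right) = -4952988 + 3751083 = -1201905$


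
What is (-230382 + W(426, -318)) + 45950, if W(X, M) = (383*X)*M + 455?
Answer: -52068221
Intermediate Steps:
W(X, M) = 455 + 383*M*X (W(X, M) = 383*M*X + 455 = 455 + 383*M*X)
(-230382 + W(426, -318)) + 45950 = (-230382 + (455 + 383*(-318)*426)) + 45950 = (-230382 + (455 - 51884244)) + 45950 = (-230382 - 51883789) + 45950 = -52114171 + 45950 = -52068221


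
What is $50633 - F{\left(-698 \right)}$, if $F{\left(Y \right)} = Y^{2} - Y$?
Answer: $-437269$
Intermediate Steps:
$50633 - F{\left(-698 \right)} = 50633 - - 698 \left(-1 - 698\right) = 50633 - \left(-698\right) \left(-699\right) = 50633 - 487902 = -437269$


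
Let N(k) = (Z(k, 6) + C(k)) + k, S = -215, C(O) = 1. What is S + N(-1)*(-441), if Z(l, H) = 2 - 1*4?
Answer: 667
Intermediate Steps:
Z(l, H) = -2 (Z(l, H) = 2 - 4 = -2)
N(k) = -1 + k (N(k) = (-2 + 1) + k = -1 + k)
S + N(-1)*(-441) = -215 + (-1 - 1)*(-441) = -215 - 2*(-441) = -215 + 882 = 667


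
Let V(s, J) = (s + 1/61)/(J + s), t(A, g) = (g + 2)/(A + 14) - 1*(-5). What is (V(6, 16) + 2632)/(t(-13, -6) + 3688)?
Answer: 3532511/4950638 ≈ 0.71355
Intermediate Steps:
t(A, g) = 5 + (2 + g)/(14 + A) (t(A, g) = (2 + g)/(14 + A) + 5 = 5 + (2 + g)/(14 + A))
V(s, J) = (1/61 + s)/(J + s) (V(s, J) = (s + 1/61)/(J + s) = (1/61 + s)/(J + s))
(V(6, 16) + 2632)/(t(-13, -6) + 3688) = ((1/61 + 6)/(16 + 6) + 2632)/((72 - 6 + 5*(-13))/(14 - 13) + 3688) = ((367/61)/22 + 2632)/((72 - 6 - 65)/1 + 3688) = ((1/22)*(367/61) + 2632)/(1*1 + 3688) = (367/1342 + 2632)/(1 + 3688) = (3532511/1342)/3689 = (3532511/1342)*(1/3689) = 3532511/4950638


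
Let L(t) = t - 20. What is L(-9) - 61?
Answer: -90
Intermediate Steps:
L(t) = -20 + t
L(-9) - 61 = (-20 - 9) - 61 = -29 - 61 = -90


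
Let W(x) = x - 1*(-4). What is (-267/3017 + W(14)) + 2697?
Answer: 8190888/3017 ≈ 2714.9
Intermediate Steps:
W(x) = 4 + x (W(x) = x + 4 = 4 + x)
(-267/3017 + W(14)) + 2697 = (-267/3017 + (4 + 14)) + 2697 = (-267*1/3017 + 18) + 2697 = (-267/3017 + 18) + 2697 = 54039/3017 + 2697 = 8190888/3017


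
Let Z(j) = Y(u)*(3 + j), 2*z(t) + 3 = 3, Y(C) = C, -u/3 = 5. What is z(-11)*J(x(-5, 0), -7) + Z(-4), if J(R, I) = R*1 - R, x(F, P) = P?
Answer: 15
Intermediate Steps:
u = -15 (u = -3*5 = -15)
z(t) = 0 (z(t) = -3/2 + (1/2)*3 = -3/2 + 3/2 = 0)
J(R, I) = 0 (J(R, I) = R - R = 0)
Z(j) = -45 - 15*j (Z(j) = -15*(3 + j) = -45 - 15*j)
z(-11)*J(x(-5, 0), -7) + Z(-4) = 0*0 + (-45 - 15*(-4)) = 0 + (-45 + 60) = 0 + 15 = 15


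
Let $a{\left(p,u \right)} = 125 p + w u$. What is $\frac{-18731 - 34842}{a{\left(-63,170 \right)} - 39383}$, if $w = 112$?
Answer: $\frac{53573}{28218} \approx 1.8985$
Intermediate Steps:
$a{\left(p,u \right)} = 112 u + 125 p$ ($a{\left(p,u \right)} = 125 p + 112 u = 112 u + 125 p$)
$\frac{-18731 - 34842}{a{\left(-63,170 \right)} - 39383} = \frac{-18731 - 34842}{\left(112 \cdot 170 + 125 \left(-63\right)\right) - 39383} = - \frac{53573}{\left(19040 - 7875\right) - 39383} = - \frac{53573}{11165 - 39383} = - \frac{53573}{-28218} = \left(-53573\right) \left(- \frac{1}{28218}\right) = \frac{53573}{28218}$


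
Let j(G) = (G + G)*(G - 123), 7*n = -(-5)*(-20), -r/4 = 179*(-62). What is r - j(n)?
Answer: 1983008/49 ≈ 40470.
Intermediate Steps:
r = 44392 (r = -716*(-62) = -4*(-11098) = 44392)
n = -100/7 (n = (-(-5)*(-20))/7 = (-5*20)/7 = (⅐)*(-100) = -100/7 ≈ -14.286)
j(G) = 2*G*(-123 + G) (j(G) = (2*G)*(-123 + G) = 2*G*(-123 + G))
r - j(n) = 44392 - 2*(-100)*(-123 - 100/7)/7 = 44392 - 2*(-100)*(-961)/(7*7) = 44392 - 1*192200/49 = 44392 - 192200/49 = 1983008/49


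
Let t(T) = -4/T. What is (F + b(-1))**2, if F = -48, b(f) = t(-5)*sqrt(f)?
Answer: 57584/25 - 384*I/5 ≈ 2303.4 - 76.8*I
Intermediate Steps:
b(f) = 4*sqrt(f)/5 (b(f) = (-4/(-5))*sqrt(f) = (-4*(-1/5))*sqrt(f) = 4*sqrt(f)/5)
(F + b(-1))**2 = (-48 + 4*sqrt(-1)/5)**2 = (-48 + 4*I/5)**2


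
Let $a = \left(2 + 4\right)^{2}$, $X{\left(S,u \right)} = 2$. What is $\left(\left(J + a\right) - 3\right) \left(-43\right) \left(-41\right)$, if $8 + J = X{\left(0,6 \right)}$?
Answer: $47601$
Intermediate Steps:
$J = -6$ ($J = -8 + 2 = -6$)
$a = 36$ ($a = 6^{2} = 36$)
$\left(\left(J + a\right) - 3\right) \left(-43\right) \left(-41\right) = \left(\left(-6 + 36\right) - 3\right) \left(-43\right) \left(-41\right) = \left(30 - 3\right) \left(-43\right) \left(-41\right) = 27 \left(-43\right) \left(-41\right) = \left(-1161\right) \left(-41\right) = 47601$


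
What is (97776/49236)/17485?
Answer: 8148/71740955 ≈ 0.00011358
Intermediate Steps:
(97776/49236)/17485 = (97776*(1/49236))*(1/17485) = (8148/4103)*(1/17485) = 8148/71740955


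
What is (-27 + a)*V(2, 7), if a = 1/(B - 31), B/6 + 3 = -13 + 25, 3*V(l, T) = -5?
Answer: 3100/69 ≈ 44.928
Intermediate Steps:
V(l, T) = -5/3 (V(l, T) = (⅓)*(-5) = -5/3)
B = 54 (B = -18 + 6*(-13 + 25) = -18 + 6*12 = -18 + 72 = 54)
a = 1/23 (a = 1/(54 - 31) = 1/23 ≈ 0.043478)
(-27 + a)*V(2, 7) = (-27 + 1/23)*(-5/3) = -620/23*(-5/3) = 3100/69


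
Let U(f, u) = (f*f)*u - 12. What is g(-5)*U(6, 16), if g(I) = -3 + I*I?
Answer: 12408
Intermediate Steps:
U(f, u) = -12 + u*f**2 (U(f, u) = f**2*u - 12 = u*f**2 - 12 = -12 + u*f**2)
g(I) = -3 + I**2
g(-5)*U(6, 16) = (-3 + (-5)**2)*(-12 + 16*6**2) = (-3 + 25)*(-12 + 16*36) = 22*(-12 + 576) = 22*564 = 12408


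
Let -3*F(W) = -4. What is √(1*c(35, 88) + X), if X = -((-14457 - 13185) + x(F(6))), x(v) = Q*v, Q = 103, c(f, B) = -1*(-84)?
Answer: √248298/3 ≈ 166.10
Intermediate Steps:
c(f, B) = 84
F(W) = 4/3 (F(W) = -⅓*(-4) = 4/3)
x(v) = 103*v
X = 82514/3 (X = -((-14457 - 13185) + 103*(4/3)) = -(-27642 + 412/3) = -1*(-82514/3) = 82514/3 ≈ 27505.)
√(1*c(35, 88) + X) = √(1*84 + 82514/3) = √(84 + 82514/3) = √(82766/3) = √248298/3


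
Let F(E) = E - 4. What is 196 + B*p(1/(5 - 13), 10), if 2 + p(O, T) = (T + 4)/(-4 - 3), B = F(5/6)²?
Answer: 1403/9 ≈ 155.89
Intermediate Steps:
F(E) = -4 + E
B = 361/36 (B = (-4 + 5/6)² = (-4 + 5*(⅙))² = (-4 + ⅚)² = (-19/6)² = 361/36 ≈ 10.028)
p(O, T) = -18/7 - T/7 (p(O, T) = -2 + (T + 4)/(-4 - 3) = -2 + (4 + T)/(-7) = -2 + (4 + T)*(-⅐) = -2 + (-4/7 - T/7) = -18/7 - T/7)
196 + B*p(1/(5 - 13), 10) = 196 + 361*(-18/7 - ⅐*10)/36 = 196 + 361*(-18/7 - 10/7)/36 = 196 + (361/36)*(-4) = 196 - 361/9 = 1403/9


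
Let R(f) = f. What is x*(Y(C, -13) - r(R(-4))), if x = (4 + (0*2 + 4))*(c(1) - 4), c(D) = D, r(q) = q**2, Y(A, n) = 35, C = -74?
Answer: -456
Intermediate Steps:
x = -24 (x = (4 + (0*2 + 4))*(1 - 4) = (4 + (0 + 4))*(-3) = (4 + 4)*(-3) = 8*(-3) = -24)
x*(Y(C, -13) - r(R(-4))) = -24*(35 - 1*(-4)**2) = -24*(35 - 1*16) = -24*(35 - 16) = -24*19 = -456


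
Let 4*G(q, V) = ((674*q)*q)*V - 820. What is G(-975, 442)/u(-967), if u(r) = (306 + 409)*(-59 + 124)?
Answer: 14159939584/9295 ≈ 1.5234e+6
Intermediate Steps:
u(r) = 46475 (u(r) = 715*65 = 46475)
G(q, V) = -205 + 337*V*q²/2 (G(q, V) = (((674*q)*q)*V - 820)/4 = ((674*q²)*V - 820)/4 = (674*V*q² - 820)/4 = (-820 + 674*V*q²)/4 = -205 + 337*V*q²/2)
G(-975, 442)/u(-967) = (-205 + (337/2)*442*(-975)²)/46475 = (-205 + (337/2)*442*950625)*(1/46475) = (-205 + 70799698125)*(1/46475) = 70799697920*(1/46475) = 14159939584/9295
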